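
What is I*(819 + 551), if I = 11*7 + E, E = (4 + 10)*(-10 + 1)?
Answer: -67130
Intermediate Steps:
E = -126 (E = 14*(-9) = -126)
I = -49 (I = 11*7 - 126 = 77 - 126 = -49)
I*(819 + 551) = -49*(819 + 551) = -49*1370 = -67130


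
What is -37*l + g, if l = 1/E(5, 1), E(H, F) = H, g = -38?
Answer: -227/5 ≈ -45.400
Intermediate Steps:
l = 1/5 ≈ 0.20000
-37*l + g = -37*1/5 - 38 = -37/5 - 38 = -227/5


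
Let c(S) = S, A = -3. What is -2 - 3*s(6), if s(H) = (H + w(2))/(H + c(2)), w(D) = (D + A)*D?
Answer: -7/2 ≈ -3.5000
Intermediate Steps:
w(D) = D*(-3 + D) (w(D) = (D - 3)*D = (-3 + D)*D = D*(-3 + D))
s(H) = (-2 + H)/(2 + H) (s(H) = (H + 2*(-3 + 2))/(H + 2) = (H + 2*(-1))/(2 + H) = (H - 2)/(2 + H) = (-2 + H)/(2 + H))
-2 - 3*s(6) = -2 - 3*(-2 + 6)/(2 + 6) = -2 - 3*4/8 = -2 - 3*1/2 = -2 - 3/2 = -7/2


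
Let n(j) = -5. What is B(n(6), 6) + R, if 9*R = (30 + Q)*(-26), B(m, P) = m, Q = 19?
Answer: -1319/9 ≈ -146.56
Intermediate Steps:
R = -1274/9 (R = ((30 + 19)*(-26))/9 = (49*(-26))/9 = (1/9)*(-1274) = -1274/9 ≈ -141.56)
B(n(6), 6) + R = -5 - 1274/9 = -1319/9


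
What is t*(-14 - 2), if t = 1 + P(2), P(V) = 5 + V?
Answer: -128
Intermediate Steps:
t = 8 (t = 1 + (5 + 2) = 1 + 7 = 8)
t*(-14 - 2) = 8*(-14 - 2) = 8*(-16) = -128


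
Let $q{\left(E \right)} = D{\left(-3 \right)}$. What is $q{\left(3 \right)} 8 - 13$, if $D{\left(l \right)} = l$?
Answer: $-37$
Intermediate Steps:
$q{\left(E \right)} = -3$
$q{\left(3 \right)} 8 - 13 = \left(-3\right) 8 - 13 = -24 - 13 = -37$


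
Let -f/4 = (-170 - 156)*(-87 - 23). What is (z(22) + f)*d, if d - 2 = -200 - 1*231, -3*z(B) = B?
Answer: 61538906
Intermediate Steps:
z(B) = -B/3
d = -429 (d = 2 + (-200 - 1*231) = 2 + (-200 - 231) = 2 - 431 = -429)
f = -143440 (f = -4*(-170 - 156)*(-87 - 23) = -(-1304)*(-110) = -4*35860 = -143440)
(z(22) + f)*d = (-⅓*22 - 143440)*(-429) = (-22/3 - 143440)*(-429) = -430342/3*(-429) = 61538906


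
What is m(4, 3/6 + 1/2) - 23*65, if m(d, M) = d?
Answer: -1491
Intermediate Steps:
m(4, 3/6 + 1/2) - 23*65 = 4 - 23*65 = 4 - 1495 = -1491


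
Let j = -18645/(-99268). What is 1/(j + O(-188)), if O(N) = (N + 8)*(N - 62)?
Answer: 99268/4467078645 ≈ 2.2222e-5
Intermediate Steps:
O(N) = (-62 + N)*(8 + N) (O(N) = (8 + N)*(-62 + N) = (-62 + N)*(8 + N))
j = 18645/99268 (j = -18645*(-1/99268) = 18645/99268 ≈ 0.18782)
1/(j + O(-188)) = 1/(18645/99268 + (-496 + (-188)² - 54*(-188))) = 1/(18645/99268 + (-496 + 35344 + 10152)) = 1/(18645/99268 + 45000) = 1/(4467078645/99268) = 99268/4467078645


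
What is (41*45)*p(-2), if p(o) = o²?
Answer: 7380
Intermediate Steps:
(41*45)*p(-2) = (41*45)*(-2)² = 1845*4 = 7380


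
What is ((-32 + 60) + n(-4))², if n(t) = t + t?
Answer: 400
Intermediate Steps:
n(t) = 2*t
((-32 + 60) + n(-4))² = ((-32 + 60) + 2*(-4))² = (28 - 8)² = 20² = 400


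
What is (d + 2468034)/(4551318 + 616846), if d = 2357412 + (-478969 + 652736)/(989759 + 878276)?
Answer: 9014102192377/9654311237740 ≈ 0.93369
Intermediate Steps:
d = 4403728299187/1868035 (d = 2357412 + 173767/1868035 = 4403728299187/1868035 ≈ 2.3574e+6)
(d + 2468034)/(4551318 + 616846) = (4403728299187/1868035 + 2468034)/(4551318 + 616846) = (9014102192377/1868035)/5168164 = (9014102192377/1868035)*(1/5168164) = 9014102192377/9654311237740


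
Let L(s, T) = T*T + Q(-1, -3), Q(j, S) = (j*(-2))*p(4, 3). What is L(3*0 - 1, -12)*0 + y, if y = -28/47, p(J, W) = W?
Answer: -28/47 ≈ -0.59575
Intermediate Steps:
Q(j, S) = -6*j (Q(j, S) = (j*(-2))*3 = -2*j*3 = -6*j)
L(s, T) = 6 + T² (L(s, T) = T*T - 6*(-1) = T² + 6 = 6 + T²)
y = -28/47 (y = -28*1/47 = -28/47 ≈ -0.59575)
L(3*0 - 1, -12)*0 + y = (6 + (-12)²)*0 - 28/47 = (6 + 144)*0 - 28/47 = 150*0 - 28/47 = 0 - 28/47 = -28/47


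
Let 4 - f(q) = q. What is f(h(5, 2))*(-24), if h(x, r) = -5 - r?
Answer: -264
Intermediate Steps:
f(q) = 4 - q
f(h(5, 2))*(-24) = (4 - (-5 - 1*2))*(-24) = (4 - (-5 - 2))*(-24) = (4 - 1*(-7))*(-24) = (4 + 7)*(-24) = 11*(-24) = -264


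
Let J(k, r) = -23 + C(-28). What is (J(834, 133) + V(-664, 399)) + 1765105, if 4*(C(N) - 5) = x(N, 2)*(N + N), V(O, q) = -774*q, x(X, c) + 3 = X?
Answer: 1456695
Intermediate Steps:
x(X, c) = -3 + X
C(N) = 5 + N*(-3 + N)/2 (C(N) = 5 + ((-3 + N)*(N + N))/4 = 5 + ((-3 + N)*(2*N))/4 = 5 + (2*N*(-3 + N))/4 = 5 + N*(-3 + N)/2)
J(k, r) = 416 (J(k, r) = -23 + (5 + (1/2)*(-28)*(-3 - 28)) = -23 + (5 + (1/2)*(-28)*(-31)) = -23 + (5 + 434) = -23 + 439 = 416)
(J(834, 133) + V(-664, 399)) + 1765105 = (416 - 774*399) + 1765105 = (416 - 308826) + 1765105 = -308410 + 1765105 = 1456695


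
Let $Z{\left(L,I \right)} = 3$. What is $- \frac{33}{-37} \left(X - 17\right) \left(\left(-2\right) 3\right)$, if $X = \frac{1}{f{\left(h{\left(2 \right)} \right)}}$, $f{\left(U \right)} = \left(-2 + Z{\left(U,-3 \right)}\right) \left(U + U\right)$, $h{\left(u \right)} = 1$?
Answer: $\frac{3267}{37} \approx 88.297$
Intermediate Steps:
$f{\left(U \right)} = 2 U$ ($f{\left(U \right)} = \left(-2 + 3\right) \left(U + U\right) = 1 \cdot 2 U = 2 U$)
$X = \frac{1}{2}$ ($X = \frac{1}{2 \cdot 1} = \frac{1}{2} \approx 0.5$)
$- \frac{33}{-37} \left(X - 17\right) \left(\left(-2\right) 3\right) = - \frac{33}{-37} \left(\frac{1}{2} - 17\right) \left(\left(-2\right) 3\right) = \left(-33\right) \left(- \frac{1}{37}\right) \left(- \frac{33}{2}\right) \left(-6\right) = \frac{33}{37} \left(- \frac{33}{2}\right) \left(-6\right) = \left(- \frac{1089}{74}\right) \left(-6\right) = \frac{3267}{37}$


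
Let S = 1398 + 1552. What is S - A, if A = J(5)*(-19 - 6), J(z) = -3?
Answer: 2875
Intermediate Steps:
S = 2950
A = 75 (A = -3*(-19 - 6) = -3*(-25) = 75)
S - A = 2950 - 1*75 = 2950 - 75 = 2875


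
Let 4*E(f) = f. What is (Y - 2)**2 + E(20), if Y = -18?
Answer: 405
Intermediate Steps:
E(f) = f/4
(Y - 2)**2 + E(20) = (-18 - 2)**2 + (1/4)*20 = (-20)**2 + 5 = 400 + 5 = 405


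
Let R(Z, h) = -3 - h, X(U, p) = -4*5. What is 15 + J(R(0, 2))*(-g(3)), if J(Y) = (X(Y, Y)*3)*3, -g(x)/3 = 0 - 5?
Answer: 2715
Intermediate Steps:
X(U, p) = -20
g(x) = 15 (g(x) = -3*(0 - 5) = -3*(-5) = 15)
J(Y) = -180 (J(Y) = -20*3*3 = -60*3 = -180)
15 + J(R(0, 2))*(-g(3)) = 15 - (-180)*15 = 15 - 180*(-15) = 15 + 2700 = 2715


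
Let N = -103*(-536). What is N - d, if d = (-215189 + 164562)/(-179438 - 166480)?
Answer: 19097390317/345918 ≈ 55208.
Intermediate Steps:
N = 55208
d = 50627/345918 (d = -50627/(-345918) = -50627*(-1/345918) = 50627/345918 ≈ 0.14636)
N - d = 55208 - 1*50627/345918 = 55208 - 50627/345918 = 19097390317/345918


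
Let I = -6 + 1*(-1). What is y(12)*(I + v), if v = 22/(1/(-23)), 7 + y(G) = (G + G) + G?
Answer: -14877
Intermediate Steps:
I = -7 (I = -6 - 1 = -7)
y(G) = -7 + 3*G (y(G) = -7 + ((G + G) + G) = -7 + (2*G + G) = -7 + 3*G)
v = -506 (v = 22/(-1/23) = 22*(-23) = -506)
y(12)*(I + v) = (-7 + 3*12)*(-7 - 506) = (-7 + 36)*(-513) = 29*(-513) = -14877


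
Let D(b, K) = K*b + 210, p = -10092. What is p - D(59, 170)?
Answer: -20332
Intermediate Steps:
D(b, K) = 210 + K*b
p - D(59, 170) = -10092 - (210 + 170*59) = -10092 - (210 + 10030) = -10092 - 1*10240 = -10092 - 10240 = -20332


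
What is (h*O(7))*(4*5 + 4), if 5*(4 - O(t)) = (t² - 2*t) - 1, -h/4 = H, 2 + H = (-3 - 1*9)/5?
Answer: -29568/25 ≈ -1182.7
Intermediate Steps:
H = -22/5 (H = -2 + (-3 - 1*9)/5 = -2 + (-3 - 9)*(⅕) = -2 - 12*⅕ = -2 - 12/5 = -22/5 ≈ -4.4000)
h = 88/5 (h = -4*(-22/5) = 88/5 ≈ 17.600)
O(t) = 21/5 - t²/5 + 2*t/5 (O(t) = 4 - ((t² - 2*t) - 1)/5 = 4 - (-1 + t² - 2*t)/5 = 4 + (⅕ - t²/5 + 2*t/5) = 21/5 - t²/5 + 2*t/5)
(h*O(7))*(4*5 + 4) = (88*(21/5 - ⅕*7² + (⅖)*7)/5)*(4*5 + 4) = (88*(21/5 - ⅕*49 + 14/5)/5)*(20 + 4) = (88*(21/5 - 49/5 + 14/5)/5)*24 = ((88/5)*(-14/5))*24 = -1232/25*24 = -29568/25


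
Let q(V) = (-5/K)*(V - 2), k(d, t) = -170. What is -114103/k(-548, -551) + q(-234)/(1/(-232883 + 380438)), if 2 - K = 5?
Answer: -9866396897/170 ≈ -5.8038e+7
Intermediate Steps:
K = -3 (K = 2 - 1*5 = 2 - 5 = -3)
q(V) = -10/3 + 5*V/3 (q(V) = (-5/(-3))*(V - 2) = (-5*(-⅓))*(-2 + V) = 5*(-2 + V)/3 = -10/3 + 5*V/3)
-114103/k(-548, -551) + q(-234)/(1/(-232883 + 380438)) = -114103/(-170) + (-10/3 + (5/3)*(-234))/(1/(-232883 + 380438)) = -114103*(-1/170) + (-10/3 - 390)/(1/147555) = 114103/170 - 1180/(3*1/147555) = 114103/170 - 1180/3*147555 = 114103/170 - 58038300 = -9866396897/170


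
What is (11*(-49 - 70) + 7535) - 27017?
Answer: -20791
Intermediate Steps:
(11*(-49 - 70) + 7535) - 27017 = (11*(-119) + 7535) - 27017 = (-1309 + 7535) - 27017 = 6226 - 27017 = -20791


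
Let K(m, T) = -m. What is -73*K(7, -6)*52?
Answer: 26572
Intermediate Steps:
-73*K(7, -6)*52 = -(-73)*7*52 = -73*(-7)*52 = 511*52 = 26572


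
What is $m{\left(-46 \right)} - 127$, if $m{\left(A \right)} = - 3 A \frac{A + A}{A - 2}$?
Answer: $\frac{275}{2} \approx 137.5$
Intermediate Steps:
$m{\left(A \right)} = - \frac{6 A^{2}}{-2 + A}$ ($m{\left(A \right)} = - 3 A \frac{2 A}{-2 + A} = - \frac{6 A^{2}}{-2 + A}$)
$m{\left(-46 \right)} - 127 = - \frac{6 \left(-46\right)^{2}}{-2 - 46} - 127 = \left(-6\right) 2116 \frac{1}{-48} - 127 = \left(-6\right) 2116 \left(- \frac{1}{48}\right) - 127 = \frac{529}{2} - 127 = \frac{275}{2}$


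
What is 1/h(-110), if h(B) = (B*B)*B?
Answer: -1/1331000 ≈ -7.5131e-7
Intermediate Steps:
h(B) = B³ (h(B) = B²*B = B³)
1/h(-110) = 1/((-110)³) = 1/(-1331000) = -1/1331000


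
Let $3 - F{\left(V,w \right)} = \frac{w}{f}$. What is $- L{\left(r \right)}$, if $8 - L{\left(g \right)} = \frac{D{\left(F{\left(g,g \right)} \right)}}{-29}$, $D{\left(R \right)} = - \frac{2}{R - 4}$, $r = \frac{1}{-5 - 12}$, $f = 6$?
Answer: $- \frac{23636}{2929} \approx -8.0696$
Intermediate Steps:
$F{\left(V,w \right)} = 3 - \frac{w}{6}$
$r = - \frac{1}{17}$ ($r = \frac{1}{-17} = - \frac{1}{17} \approx -0.058824$)
$D{\left(R \right)} = - \frac{2}{-4 + R}$
$L{\left(g \right)} = 8 - \frac{2}{29 \left(-1 - \frac{g}{6}\right)}$ ($L{\left(g \right)} = 8 - \frac{\left(-2\right) \frac{1}{-4 - \left(-3 + \frac{g}{6}\right)}}{-29} = 8 - - \frac{2}{-1 - \frac{g}{6}} \left(- \frac{1}{29}\right) = 8 - \frac{2}{29 \left(-1 - \frac{g}{6}\right)}$)
$- L{\left(r \right)} = - \frac{4 \left(351 + 58 \left(- \frac{1}{17}\right)\right)}{29 \left(6 - \frac{1}{17}\right)} = - \frac{4 \left(351 - \frac{58}{17}\right)}{29 \cdot \frac{101}{17}} = - \frac{4 \cdot 17 \cdot 5909}{29 \cdot 101 \cdot 17} = \left(-1\right) \frac{23636}{2929} = - \frac{23636}{2929}$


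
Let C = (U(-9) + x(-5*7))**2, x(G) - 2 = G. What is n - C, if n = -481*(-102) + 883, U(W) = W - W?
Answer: 48856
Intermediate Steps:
x(G) = 2 + G
U(W) = 0
C = 1089 (C = (0 + (2 - 5*7))**2 = (0 + (2 - 35))**2 = (0 - 33)**2 = (-33)**2 = 1089)
n = 49945 (n = 49062 + 883 = 49945)
n - C = 49945 - 1*1089 = 49945 - 1089 = 48856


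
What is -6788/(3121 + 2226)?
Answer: -6788/5347 ≈ -1.2695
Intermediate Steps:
-6788/(3121 + 2226) = -6788/5347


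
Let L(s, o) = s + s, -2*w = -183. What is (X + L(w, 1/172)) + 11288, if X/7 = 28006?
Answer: 207513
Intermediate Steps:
w = 183/2 (w = -1/2*(-183) = 183/2 ≈ 91.500)
X = 196042 (X = 7*28006 = 196042)
L(s, o) = 2*s
(X + L(w, 1/172)) + 11288 = (196042 + 2*(183/2)) + 11288 = (196042 + 183) + 11288 = 196225 + 11288 = 207513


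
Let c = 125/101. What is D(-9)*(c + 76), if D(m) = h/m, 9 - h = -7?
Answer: -124816/909 ≈ -137.31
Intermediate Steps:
h = 16 (h = 9 - 1*(-7) = 9 + 7 = 16)
D(m) = 16/m
c = 125/101 (c = 125*(1/101) = 125/101 ≈ 1.2376)
D(-9)*(c + 76) = (16/(-9))*(125/101 + 76) = (16*(-⅑))*(7801/101) = -16/9*7801/101 = -124816/909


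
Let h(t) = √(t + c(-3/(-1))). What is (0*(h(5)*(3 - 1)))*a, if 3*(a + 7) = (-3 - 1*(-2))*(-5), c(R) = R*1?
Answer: 0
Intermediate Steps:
c(R) = R
h(t) = √(3 + t) (h(t) = √(t - 3/(-1)) = √(t - 3*(-1)) = √(t + 3) = √(3 + t))
a = -16/3 (a = -7 + ((-3 - 1*(-2))*(-5))/3 = -7 + ((-3 + 2)*(-5))/3 = -7 + (-1*(-5))/3 = -7 + (⅓)*5 = -7 + 5/3 = -16/3 ≈ -5.3333)
(0*(h(5)*(3 - 1)))*a = (0*(√(3 + 5)*(3 - 1)))*(-16/3) = (0*(√8*2))*(-16/3) = (0*((2*√2)*2))*(-16/3) = (0*(4*√2))*(-16/3) = 0*(-16/3) = 0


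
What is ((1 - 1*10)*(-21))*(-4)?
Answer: -756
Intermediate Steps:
((1 - 1*10)*(-21))*(-4) = ((1 - 10)*(-21))*(-4) = -9*(-21)*(-4) = 189*(-4) = -756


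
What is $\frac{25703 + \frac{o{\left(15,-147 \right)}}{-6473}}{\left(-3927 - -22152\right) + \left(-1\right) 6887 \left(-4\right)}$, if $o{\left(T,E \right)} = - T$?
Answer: $\frac{12798118}{22791433} \approx 0.56153$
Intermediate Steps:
$\frac{25703 + \frac{o{\left(15,-147 \right)}}{-6473}}{\left(-3927 - -22152\right) + \left(-1\right) 6887 \left(-4\right)} = \frac{25703 + \frac{\left(-1\right) 15}{-6473}}{\left(-3927 - -22152\right) + \left(-1\right) 6887 \left(-4\right)} = \frac{25703 - - \frac{15}{6473}}{\left(-3927 + 22152\right) - -27548} = \frac{25703 + \frac{15}{6473}}{18225 + 27548} = \frac{166375534}{6473 \cdot 45773} = \frac{166375534}{6473} \cdot \frac{1}{45773} = \frac{12798118}{22791433}$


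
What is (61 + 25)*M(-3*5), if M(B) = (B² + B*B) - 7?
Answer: 38098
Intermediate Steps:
M(B) = -7 + 2*B² (M(B) = (B² + B²) - 7 = 2*B² - 7 = -7 + 2*B²)
(61 + 25)*M(-3*5) = (61 + 25)*(-7 + 2*(-3*5)²) = 86*(-7 + 2*(-15)²) = 86*(-7 + 2*225) = 86*(-7 + 450) = 86*443 = 38098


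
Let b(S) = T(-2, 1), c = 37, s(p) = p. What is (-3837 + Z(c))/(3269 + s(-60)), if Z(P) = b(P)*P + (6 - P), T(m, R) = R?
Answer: -3831/3209 ≈ -1.1938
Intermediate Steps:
b(S) = 1
Z(P) = 6 (Z(P) = 1*P + (6 - P) = P + (6 - P) = 6)
(-3837 + Z(c))/(3269 + s(-60)) = (-3837 + 6)/(3269 - 60) = -3831/3209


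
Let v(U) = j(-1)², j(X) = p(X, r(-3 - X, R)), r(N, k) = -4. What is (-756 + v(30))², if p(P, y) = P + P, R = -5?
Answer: 565504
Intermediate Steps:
p(P, y) = 2*P
j(X) = 2*X
v(U) = 4 (v(U) = (2*(-1))² = (-2)² = 4)
(-756 + v(30))² = (-756 + 4)² = (-752)² = 565504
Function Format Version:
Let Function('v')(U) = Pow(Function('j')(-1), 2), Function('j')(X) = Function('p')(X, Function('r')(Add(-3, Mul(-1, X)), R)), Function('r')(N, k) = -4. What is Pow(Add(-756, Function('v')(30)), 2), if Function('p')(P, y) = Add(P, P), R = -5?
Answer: 565504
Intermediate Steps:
Function('p')(P, y) = Mul(2, P)
Function('j')(X) = Mul(2, X)
Function('v')(U) = 4 (Function('v')(U) = Pow(Mul(2, -1), 2) = Pow(-2, 2) = 4)
Pow(Add(-756, Function('v')(30)), 2) = Pow(Add(-756, 4), 2) = Pow(-752, 2) = 565504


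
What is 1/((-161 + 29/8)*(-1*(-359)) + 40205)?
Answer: -8/130341 ≈ -6.1377e-5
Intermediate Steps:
1/((-161 + 29/8)*(-1*(-359)) + 40205) = 1/((-161 + 29*(⅛))*359 + 40205) = 1/((-161 + 29/8)*359 + 40205) = 1/(-1259/8*359 + 40205) = 1/(-451981/8 + 40205) = 1/(-130341/8) = -8/130341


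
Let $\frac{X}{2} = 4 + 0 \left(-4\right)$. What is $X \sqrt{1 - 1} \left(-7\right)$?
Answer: $0$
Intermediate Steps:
$X = 8$ ($X = 2 \left(4 + 0 \left(-4\right)\right) = 2 \left(4 + 0\right) = 2 \cdot 4 = 8$)
$X \sqrt{1 - 1} \left(-7\right) = 8 \sqrt{1 - 1} \left(-7\right) = 8 \sqrt{0} \left(-7\right) = 8 \cdot 0 \left(-7\right) = 0 \left(-7\right) = 0$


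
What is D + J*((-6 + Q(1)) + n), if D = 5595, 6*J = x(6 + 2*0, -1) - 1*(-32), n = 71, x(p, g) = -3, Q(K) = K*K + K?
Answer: 35513/6 ≈ 5918.8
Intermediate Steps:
Q(K) = K + K² (Q(K) = K² + K = K + K²)
J = 29/6 (J = (-3 - 1*(-32))/6 = (-3 + 32)/6 = (⅙)*29 = 29/6 ≈ 4.8333)
D + J*((-6 + Q(1)) + n) = 5595 + 29*((-6 + 1*(1 + 1)) + 71)/6 = 5595 + 29*((-6 + 1*2) + 71)/6 = 5595 + 29*((-6 + 2) + 71)/6 = 5595 + 29*(-4 + 71)/6 = 5595 + (29/6)*67 = 5595 + 1943/6 = 35513/6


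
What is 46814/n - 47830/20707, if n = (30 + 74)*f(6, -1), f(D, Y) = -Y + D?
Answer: 467278629/7537348 ≈ 61.995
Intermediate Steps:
f(D, Y) = D - Y
n = 728 (n = (30 + 74)*(6 - 1*(-1)) = 104*(6 + 1) = 104*7 = 728)
46814/n - 47830/20707 = 46814/728 - 47830/20707 = 46814*(1/728) - 47830*1/20707 = 23407/364 - 47830/20707 = 467278629/7537348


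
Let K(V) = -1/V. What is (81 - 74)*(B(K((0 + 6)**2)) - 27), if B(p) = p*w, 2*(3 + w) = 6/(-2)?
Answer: -1505/8 ≈ -188.13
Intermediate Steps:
w = -9/2 (w = -3 + (6/(-2))/2 = -3 + (6*(-1/2))/2 = -3 + (1/2)*(-3) = -3 - 3/2 = -9/2 ≈ -4.5000)
B(p) = -9*p/2 (B(p) = p*(-9/2) = -9*p/2)
(81 - 74)*(B(K((0 + 6)**2)) - 27) = (81 - 74)*(-(-9)/(2*((0 + 6)**2)) - 27) = 7*(-(-9)/(2*(6**2)) - 27) = 7*(-(-9)/(2*36) - 27) = 7*(-9/2*(-1/36) - 27) = 7*(1/8 - 27) = 7*(-215/8) = -1505/8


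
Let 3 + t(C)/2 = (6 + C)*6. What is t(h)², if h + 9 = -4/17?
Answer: 580644/289 ≈ 2009.1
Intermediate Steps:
h = -157/17 (h = -9 - 4/17 = -157/17 ≈ -9.2353)
t(C) = 66 + 12*C (t(C) = -6 + 2*((6 + C)*6) = -6 + 2*(36 + 6*C) = -6 + (72 + 12*C) = 66 + 12*C)
t(h)² = (66 + 12*(-157/17))² = (66 - 1884/17)² = (-762/17)² = 580644/289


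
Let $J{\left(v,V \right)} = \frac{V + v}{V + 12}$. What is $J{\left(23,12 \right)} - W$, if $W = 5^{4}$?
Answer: $- \frac{14965}{24} \approx -623.54$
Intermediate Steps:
$J{\left(v,V \right)} = \frac{V + v}{12 + V}$
$W = 625$
$J{\left(23,12 \right)} - W = \frac{12 + 23}{12 + 12} - 625 = \frac{1}{24} \cdot 35 - 625 = \frac{35}{24} - 625 = - \frac{14965}{24}$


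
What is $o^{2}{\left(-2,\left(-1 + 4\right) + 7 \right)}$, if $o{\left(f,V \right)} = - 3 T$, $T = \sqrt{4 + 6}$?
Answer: $90$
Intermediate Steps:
$T = \sqrt{10} \approx 3.1623$
$o{\left(f,V \right)} = - 3 \sqrt{10}$
$o^{2}{\left(-2,\left(-1 + 4\right) + 7 \right)} = \left(- 3 \sqrt{10}\right)^{2} = 90$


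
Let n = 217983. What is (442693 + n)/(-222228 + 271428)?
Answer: 165169/12300 ≈ 13.428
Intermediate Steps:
(442693 + n)/(-222228 + 271428) = (442693 + 217983)/(-222228 + 271428) = 660676/49200 = 660676*(1/49200) = 165169/12300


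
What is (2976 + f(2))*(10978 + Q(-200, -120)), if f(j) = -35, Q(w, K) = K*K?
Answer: 74636698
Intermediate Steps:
Q(w, K) = K**2
(2976 + f(2))*(10978 + Q(-200, -120)) = (2976 - 35)*(10978 + (-120)**2) = 2941*(10978 + 14400) = 2941*25378 = 74636698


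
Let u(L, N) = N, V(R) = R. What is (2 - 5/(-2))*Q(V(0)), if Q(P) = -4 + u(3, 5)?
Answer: 9/2 ≈ 4.5000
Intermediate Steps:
Q(P) = 1 (Q(P) = -4 + 5 = 1)
(2 - 5/(-2))*Q(V(0)) = (2 - 5/(-2))*1 = (2 - 5*(-1)/2)*1 = (2 - 1*(-5/2))*1 = (2 + 5/2)*1 = (9/2)*1 = 9/2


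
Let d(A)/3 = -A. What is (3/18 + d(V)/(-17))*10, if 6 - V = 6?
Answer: 5/3 ≈ 1.6667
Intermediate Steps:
V = 0 (V = 6 - 1*6 = 6 - 6 = 0)
d(A) = -3*A (d(A) = 3*(-A) = -3*A)
(3/18 + d(V)/(-17))*10 = (3/18 - 3*0/(-17))*10 = (3*(1/18) + 0*(-1/17))*10 = (⅙ + 0)*10 = (⅙)*10 = 5/3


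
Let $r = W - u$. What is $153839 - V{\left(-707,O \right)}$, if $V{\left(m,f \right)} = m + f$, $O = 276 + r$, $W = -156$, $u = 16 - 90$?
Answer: $154352$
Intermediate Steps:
$u = -74$ ($u = 16 - 90 = -74$)
$r = -82$ ($r = -156 - -74 = -156 + 74 = -82$)
$O = 194$ ($O = 276 - 82 = 194$)
$V{\left(m,f \right)} = f + m$
$153839 - V{\left(-707,O \right)} = 153839 - \left(194 - 707\right) = 153839 - -513 = 153839 + 513 = 154352$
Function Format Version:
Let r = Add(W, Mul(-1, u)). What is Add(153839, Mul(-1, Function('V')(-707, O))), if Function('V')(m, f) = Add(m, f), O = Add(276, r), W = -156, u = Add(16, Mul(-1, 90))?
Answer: 154352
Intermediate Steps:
u = -74 (u = Add(16, -90) = -74)
r = -82 (r = Add(-156, Mul(-1, -74)) = Add(-156, 74) = -82)
O = 194 (O = Add(276, -82) = 194)
Function('V')(m, f) = Add(f, m)
Add(153839, Mul(-1, Function('V')(-707, O))) = Add(153839, Mul(-1, Add(194, -707))) = Add(153839, Mul(-1, -513)) = Add(153839, 513) = 154352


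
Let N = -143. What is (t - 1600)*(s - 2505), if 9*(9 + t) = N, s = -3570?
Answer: 9871200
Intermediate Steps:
t = -224/9 (t = -9 + (1/9)*(-143) = -9 - 143/9 = -224/9 ≈ -24.889)
(t - 1600)*(s - 2505) = (-224/9 - 1600)*(-3570 - 2505) = -14624/9*(-6075) = 9871200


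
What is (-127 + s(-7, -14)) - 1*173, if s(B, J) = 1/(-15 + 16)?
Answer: -299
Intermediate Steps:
s(B, J) = 1 (s(B, J) = 1/1 = 1)
(-127 + s(-7, -14)) - 1*173 = (-127 + 1) - 1*173 = -126 - 173 = -299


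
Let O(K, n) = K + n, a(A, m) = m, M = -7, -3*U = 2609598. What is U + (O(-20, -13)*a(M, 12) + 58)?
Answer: -870204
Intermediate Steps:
U = -869866 (U = -1/3*2609598 = -869866)
U + (O(-20, -13)*a(M, 12) + 58) = -869866 + ((-20 - 13)*12 + 58) = -869866 + (-33*12 + 58) = -869866 + (-396 + 58) = -869866 - 338 = -870204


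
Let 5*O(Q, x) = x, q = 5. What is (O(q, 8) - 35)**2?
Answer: 27889/25 ≈ 1115.6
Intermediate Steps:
O(Q, x) = x/5
(O(q, 8) - 35)**2 = ((1/5)*8 - 35)**2 = (8/5 - 35)**2 = (-167/5)**2 = 27889/25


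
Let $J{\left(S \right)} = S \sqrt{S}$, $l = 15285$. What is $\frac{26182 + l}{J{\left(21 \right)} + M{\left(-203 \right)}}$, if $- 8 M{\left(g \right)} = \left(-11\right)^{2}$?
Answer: $\frac{40140056}{578063} + \frac{55731648 \sqrt{21}}{578063} \approx 511.25$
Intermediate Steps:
$J{\left(S \right)} = S^{\frac{3}{2}}$
$M{\left(g \right)} = - \frac{121}{8}$ ($M{\left(g \right)} = - \frac{\left(-11\right)^{2}}{8} = \left(- \frac{1}{8}\right) 121 = - \frac{121}{8}$)
$\frac{26182 + l}{J{\left(21 \right)} + M{\left(-203 \right)}} = \frac{26182 + 15285}{21^{\frac{3}{2}} - \frac{121}{8}} = \frac{41467}{21 \sqrt{21} - \frac{121}{8}} = \frac{41467}{- \frac{121}{8} + 21 \sqrt{21}}$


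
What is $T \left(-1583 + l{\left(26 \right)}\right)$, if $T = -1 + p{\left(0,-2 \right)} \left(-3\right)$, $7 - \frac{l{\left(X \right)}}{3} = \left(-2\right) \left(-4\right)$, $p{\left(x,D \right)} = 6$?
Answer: $30134$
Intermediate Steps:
$l{\left(X \right)} = -3$ ($l{\left(X \right)} = 21 - 3 \left(\left(-2\right) \left(-4\right)\right) = 21 - 24 = -3$)
$T = -19$ ($T = -1 + 6 \left(-3\right) = -1 - 18 = -19$)
$T \left(-1583 + l{\left(26 \right)}\right) = - 19 \left(-1583 - 3\right) = \left(-19\right) \left(-1586\right) = 30134$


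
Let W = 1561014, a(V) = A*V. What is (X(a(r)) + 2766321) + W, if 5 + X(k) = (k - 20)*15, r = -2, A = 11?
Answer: 4326700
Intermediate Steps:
a(V) = 11*V
X(k) = -305 + 15*k (X(k) = -5 + (k - 20)*15 = -5 + (-20 + k)*15 = -5 + (-300 + 15*k) = -305 + 15*k)
(X(a(r)) + 2766321) + W = ((-305 + 15*(11*(-2))) + 2766321) + 1561014 = ((-305 + 15*(-22)) + 2766321) + 1561014 = ((-305 - 330) + 2766321) + 1561014 = (-635 + 2766321) + 1561014 = 2765686 + 1561014 = 4326700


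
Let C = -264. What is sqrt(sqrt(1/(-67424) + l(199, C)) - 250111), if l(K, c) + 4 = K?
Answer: sqrt(-362564907376 + 602*sqrt(1130700394))/1204 ≈ 500.1*I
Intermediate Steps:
l(K, c) = -4 + K
sqrt(sqrt(1/(-67424) + l(199, C)) - 250111) = sqrt(sqrt(1/(-67424) + (-4 + 199)) - 250111) = sqrt(sqrt(-1/67424 + 195) - 250111) = sqrt(sqrt(13147679/67424) - 250111) = sqrt(sqrt(1130700394)/2408 - 250111) = sqrt(-250111 + sqrt(1130700394)/2408)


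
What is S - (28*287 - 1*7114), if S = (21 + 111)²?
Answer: 16502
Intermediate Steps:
S = 17424 (S = 132² = 17424)
S - (28*287 - 1*7114) = 17424 - (28*287 - 1*7114) = 17424 - (8036 - 7114) = 17424 - 1*922 = 17424 - 922 = 16502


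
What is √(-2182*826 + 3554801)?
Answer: √1752469 ≈ 1323.8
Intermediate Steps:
√(-2182*826 + 3554801) = √(-1802332 + 3554801) = √1752469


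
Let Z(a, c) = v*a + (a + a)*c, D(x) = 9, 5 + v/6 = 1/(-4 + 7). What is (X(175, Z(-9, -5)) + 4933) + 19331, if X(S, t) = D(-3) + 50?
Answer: 24323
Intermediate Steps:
v = -28 (v = -30 + 6/(-4 + 7) = -30 + 6/3 = -30 + 6*(⅓) = -30 + 2 = -28)
Z(a, c) = -28*a + 2*a*c (Z(a, c) = -28*a + (a + a)*c = -28*a + (2*a)*c = -28*a + 2*a*c)
X(S, t) = 59 (X(S, t) = 9 + 50 = 59)
(X(175, Z(-9, -5)) + 4933) + 19331 = (59 + 4933) + 19331 = 4992 + 19331 = 24323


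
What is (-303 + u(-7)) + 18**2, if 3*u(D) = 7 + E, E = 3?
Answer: 73/3 ≈ 24.333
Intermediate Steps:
u(D) = 10/3 (u(D) = (7 + 3)/3 = (1/3)*10 = 10/3)
(-303 + u(-7)) + 18**2 = (-303 + 10/3) + 18**2 = -899/3 + 324 = 73/3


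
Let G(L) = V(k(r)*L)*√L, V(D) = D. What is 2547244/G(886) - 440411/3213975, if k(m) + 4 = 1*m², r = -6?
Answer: -440411/3213975 + 636811*√886/6279968 ≈ 2.8813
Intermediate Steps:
k(m) = -4 + m² (k(m) = -4 + 1*m² = -4 + m²)
G(L) = 32*L^(3/2) (G(L) = ((-4 + (-6)²)*L)*√L = ((-4 + 36)*L)*√L = (32*L)*√L = 32*L^(3/2))
2547244/G(886) - 440411/3213975 = 2547244/((32*886^(3/2))) - 440411/3213975 = 2547244/((32*(886*√886))) - 440411*1/3213975 = 2547244/((28352*√886)) - 440411/3213975 = 2547244*(√886/25119872) - 440411/3213975 = 636811*√886/6279968 - 440411/3213975 = -440411/3213975 + 636811*√886/6279968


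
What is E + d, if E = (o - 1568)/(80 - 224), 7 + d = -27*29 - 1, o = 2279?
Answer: -12735/16 ≈ -795.94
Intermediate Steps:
d = -791 (d = -7 + (-27*29 - 1) = -7 + (-783 - 1) = -7 - 784 = -791)
E = -79/16 (E = (2279 - 1568)/(80 - 224) = 711/(-144) = 711*(-1/144) = -79/16 ≈ -4.9375)
E + d = -79/16 - 791 = -12735/16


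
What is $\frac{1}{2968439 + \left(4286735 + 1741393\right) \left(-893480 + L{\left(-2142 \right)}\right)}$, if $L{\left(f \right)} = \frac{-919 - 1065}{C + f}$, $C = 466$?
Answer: $- \frac{419}{2256734712751931} \approx -1.8567 \cdot 10^{-13}$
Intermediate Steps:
$L{\left(f \right)} = - \frac{1984}{466 + f}$ ($L{\left(f \right)} = \frac{-919 - 1065}{466 + f} = - \frac{1984}{466 + f}$)
$\frac{1}{2968439 + \left(4286735 + 1741393\right) \left(-893480 + L{\left(-2142 \right)}\right)} = \frac{1}{2968439 + \left(4286735 + 1741393\right) \left(-893480 - \frac{1984}{466 - 2142}\right)} = \frac{1}{2968439 + 6028128 \left(-893480 - \frac{1984}{-1676}\right)} = \frac{1}{2968439 + 6028128 \left(-893480 - - \frac{496}{419}\right)} = \frac{1}{2968439 + 6028128 \left(-893480 + \frac{496}{419}\right)} = \frac{1}{2968439 + 6028128 \left(- \frac{374367624}{419}\right)} = \frac{1}{2968439 - \frac{2256735956527872}{419}} = \frac{1}{- \frac{2256734712751931}{419}} = - \frac{419}{2256734712751931}$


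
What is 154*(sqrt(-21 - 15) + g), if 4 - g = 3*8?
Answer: -3080 + 924*I ≈ -3080.0 + 924.0*I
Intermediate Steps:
g = -20 (g = 4 - 3*8 = 4 - 1*24 = 4 - 24 = -20)
154*(sqrt(-21 - 15) + g) = 154*(sqrt(-21 - 15) - 20) = 154*(sqrt(-36) - 20) = 154*(6*I - 20) = 154*(-20 + 6*I) = -3080 + 924*I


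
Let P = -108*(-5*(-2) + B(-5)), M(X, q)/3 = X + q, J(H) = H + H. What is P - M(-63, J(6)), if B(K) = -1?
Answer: -819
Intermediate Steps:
J(H) = 2*H
M(X, q) = 3*X + 3*q (M(X, q) = 3*(X + q) = 3*X + 3*q)
P = -972 (P = -108*(-5*(-2) - 1) = -108*(10 - 1) = -108*9 = -972)
P - M(-63, J(6)) = -972 - (3*(-63) + 3*(2*6)) = -972 - (-189 + 3*12) = -972 - (-189 + 36) = -972 - 1*(-153) = -972 + 153 = -819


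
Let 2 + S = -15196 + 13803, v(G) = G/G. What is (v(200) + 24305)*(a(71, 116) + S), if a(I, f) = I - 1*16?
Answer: -32570040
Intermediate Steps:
a(I, f) = -16 + I (a(I, f) = I - 16 = -16 + I)
v(G) = 1
S = -1395 (S = -2 + (-15196 + 13803) = -2 - 1393 = -1395)
(v(200) + 24305)*(a(71, 116) + S) = (1 + 24305)*((-16 + 71) - 1395) = 24306*(55 - 1395) = 24306*(-1340) = -32570040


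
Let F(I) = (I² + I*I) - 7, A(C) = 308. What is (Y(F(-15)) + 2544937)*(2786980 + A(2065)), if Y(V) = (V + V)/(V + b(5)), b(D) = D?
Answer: 28373911492863/4 ≈ 7.0935e+12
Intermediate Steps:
F(I) = -7 + 2*I² (F(I) = (I² + I²) - 7 = 2*I² - 7 = -7 + 2*I²)
Y(V) = 2*V/(5 + V) (Y(V) = (V + V)/(V + 5) = (2*V)/(5 + V) = 2*V/(5 + V))
(Y(F(-15)) + 2544937)*(2786980 + A(2065)) = (2*(-7 + 2*(-15)²)/(5 + (-7 + 2*(-15)²)) + 2544937)*(2786980 + 308) = (2*(-7 + 2*225)/(5 + (-7 + 2*225)) + 2544937)*2787288 = (2*(-7 + 450)/(5 + (-7 + 450)) + 2544937)*2787288 = (2*443/(5 + 443) + 2544937)*2787288 = (2*443/448 + 2544937)*2787288 = (2*443*(1/448) + 2544937)*2787288 = (443/224 + 2544937)*2787288 = (570066331/224)*2787288 = 28373911492863/4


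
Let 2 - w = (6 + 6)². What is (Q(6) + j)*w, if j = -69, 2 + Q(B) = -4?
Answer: 10650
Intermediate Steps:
Q(B) = -6 (Q(B) = -2 - 4 = -6)
w = -142 (w = 2 - (6 + 6)² = 2 - 1*12² = 2 - 1*144 = 2 - 144 = -142)
(Q(6) + j)*w = (-6 - 69)*(-142) = -75*(-142) = 10650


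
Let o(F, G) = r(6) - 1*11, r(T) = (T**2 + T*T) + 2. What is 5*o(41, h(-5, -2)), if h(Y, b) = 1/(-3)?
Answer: 315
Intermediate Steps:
r(T) = 2 + 2*T**2 (r(T) = (T**2 + T**2) + 2 = 2*T**2 + 2 = 2 + 2*T**2)
h(Y, b) = -1/3
o(F, G) = 63 (o(F, G) = (2 + 2*6**2) - 1*11 = (2 + 2*36) - 11 = (2 + 72) - 11 = 74 - 11 = 63)
5*o(41, h(-5, -2)) = 5*63 = 315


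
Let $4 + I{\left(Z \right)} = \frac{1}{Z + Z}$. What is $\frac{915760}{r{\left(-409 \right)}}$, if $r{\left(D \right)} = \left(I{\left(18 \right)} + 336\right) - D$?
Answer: $\frac{32967360}{26677} \approx 1235.8$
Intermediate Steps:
$I{\left(Z \right)} = -4 + \frac{1}{2 Z}$ ($I{\left(Z \right)} = -4 + \frac{1}{Z + Z} = -4 + \frac{1}{2 Z}$)
$r{\left(D \right)} = \frac{11953}{36} - D$ ($r{\left(D \right)} = \left(\left(-4 + \frac{1}{2 \cdot 18}\right) + 336\right) - D = \left(\left(-4 + \frac{1}{2} \cdot \frac{1}{18}\right) + 336\right) - D = \left(\left(-4 + \frac{1}{36}\right) + 336\right) - D = \left(- \frac{143}{36} + 336\right) - D = \frac{11953}{36} - D$)
$\frac{915760}{r{\left(-409 \right)}} = \frac{915760}{\frac{11953}{36} - -409} = \frac{915760}{\frac{11953}{36} + 409} = \frac{915760}{\frac{26677}{36}} = 915760 \cdot \frac{36}{26677} = \frac{32967360}{26677}$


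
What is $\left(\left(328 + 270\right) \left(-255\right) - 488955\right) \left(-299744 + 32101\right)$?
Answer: $171678264135$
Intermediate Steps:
$\left(\left(328 + 270\right) \left(-255\right) - 488955\right) \left(-299744 + 32101\right) = \left(598 \left(-255\right) - 488955\right) \left(-267643\right) = \left(-152490 - 488955\right) \left(-267643\right) = \left(-641445\right) \left(-267643\right) = 171678264135$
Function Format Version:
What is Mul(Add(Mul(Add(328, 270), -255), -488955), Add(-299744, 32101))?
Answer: 171678264135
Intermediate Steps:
Mul(Add(Mul(Add(328, 270), -255), -488955), Add(-299744, 32101)) = Mul(Add(Mul(598, -255), -488955), -267643) = Mul(Add(-152490, -488955), -267643) = Mul(-641445, -267643) = 171678264135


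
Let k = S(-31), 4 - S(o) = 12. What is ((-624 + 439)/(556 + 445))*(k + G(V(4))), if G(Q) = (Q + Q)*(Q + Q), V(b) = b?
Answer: -1480/143 ≈ -10.350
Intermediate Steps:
S(o) = -8 (S(o) = 4 - 1*12 = 4 - 12 = -8)
k = -8
G(Q) = 4*Q² (G(Q) = (2*Q)*(2*Q) = 4*Q²)
((-624 + 439)/(556 + 445))*(k + G(V(4))) = ((-624 + 439)/(556 + 445))*(-8 + 4*4²) = (-185/1001)*(-8 + 4*16) = (-185*1/1001)*(-8 + 64) = -185/1001*56 = -1480/143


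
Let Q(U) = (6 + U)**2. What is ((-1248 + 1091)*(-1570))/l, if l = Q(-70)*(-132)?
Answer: -123245/270336 ≈ -0.45590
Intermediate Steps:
l = -540672 (l = (6 - 70)**2*(-132) = (-64)**2*(-132) = 4096*(-132) = -540672)
((-1248 + 1091)*(-1570))/l = ((-1248 + 1091)*(-1570))/(-540672) = -157*(-1570)*(-1/540672) = 246490*(-1/540672) = -123245/270336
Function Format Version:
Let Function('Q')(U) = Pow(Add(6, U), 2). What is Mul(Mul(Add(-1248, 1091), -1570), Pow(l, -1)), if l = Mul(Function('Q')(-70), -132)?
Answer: Rational(-123245, 270336) ≈ -0.45590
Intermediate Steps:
l = -540672 (l = Mul(Pow(Add(6, -70), 2), -132) = Mul(Pow(-64, 2), -132) = Mul(4096, -132) = -540672)
Mul(Mul(Add(-1248, 1091), -1570), Pow(l, -1)) = Mul(Mul(Add(-1248, 1091), -1570), Pow(-540672, -1)) = Mul(Mul(-157, -1570), Rational(-1, 540672)) = Mul(246490, Rational(-1, 540672)) = Rational(-123245, 270336)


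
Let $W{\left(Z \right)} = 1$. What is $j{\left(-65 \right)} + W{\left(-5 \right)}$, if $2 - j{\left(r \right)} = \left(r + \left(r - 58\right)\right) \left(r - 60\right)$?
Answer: $-23497$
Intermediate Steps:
$j{\left(r \right)} = 2 - \left(-60 + r\right) \left(-58 + 2 r\right)$ ($j{\left(r \right)} = 2 - \left(r + \left(r - 58\right)\right) \left(r - 60\right) = 2 - \left(r + \left(-58 + r\right)\right) \left(-60 + r\right) = 2 - \left(-58 + 2 r\right) \left(-60 + r\right) = 2 - \left(-60 + r\right) \left(-58 + 2 r\right)$)
$j{\left(-65 \right)} + W{\left(-5 \right)} = \left(-3478 - 2 \left(-65\right)^{2} + 178 \left(-65\right)\right) + 1 = \left(-3478 - 8450 - 11570\right) + 1 = -23498 + 1 = -23497$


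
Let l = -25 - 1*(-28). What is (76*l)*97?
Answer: 22116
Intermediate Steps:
l = 3 (l = -25 + 28 = 3)
(76*l)*97 = (76*3)*97 = 228*97 = 22116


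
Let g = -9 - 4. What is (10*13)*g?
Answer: -1690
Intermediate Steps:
g = -13
(10*13)*g = (10*13)*(-13) = 130*(-13) = -1690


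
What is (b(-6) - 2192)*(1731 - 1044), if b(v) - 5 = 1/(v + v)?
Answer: -6010105/4 ≈ -1.5025e+6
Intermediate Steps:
b(v) = 5 + 1/(2*v) (b(v) = 5 + 1/(v + v) = 5 + 1/(2*v))
(b(-6) - 2192)*(1731 - 1044) = ((5 + (½)/(-6)) - 2192)*(1731 - 1044) = ((5 + (½)*(-⅙)) - 2192)*687 = ((5 - 1/12) - 2192)*687 = (59/12 - 2192)*687 = -26245/12*687 = -6010105/4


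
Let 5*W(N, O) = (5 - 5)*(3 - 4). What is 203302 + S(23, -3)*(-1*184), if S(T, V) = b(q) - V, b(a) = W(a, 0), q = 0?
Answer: 202750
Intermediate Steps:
W(N, O) = 0 (W(N, O) = ((5 - 5)*(3 - 4))/5 = (0*(-1))/5 = (⅕)*0 = 0)
b(a) = 0
S(T, V) = -V (S(T, V) = 0 - V = -V)
203302 + S(23, -3)*(-1*184) = 203302 + (-1*(-3))*(-1*184) = 203302 + 3*(-184) = 203302 - 552 = 202750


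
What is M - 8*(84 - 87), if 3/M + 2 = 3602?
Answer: 28801/1200 ≈ 24.001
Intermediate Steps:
M = 1/1200 (M = 3/(-2 + 3602) = 3/3600 = 3*(1/3600) = 1/1200 ≈ 0.00083333)
M - 8*(84 - 87) = 1/1200 - 8*(84 - 87) = 1/1200 - 8*(-3) = 1/1200 - 1*(-24) = 1/1200 + 24 = 28801/1200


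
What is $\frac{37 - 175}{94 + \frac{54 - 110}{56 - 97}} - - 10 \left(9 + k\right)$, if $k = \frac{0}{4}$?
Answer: $\frac{7527}{85} \approx 88.553$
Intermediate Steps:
$k = 0$ ($k = 0 \cdot \frac{1}{4} = 0$)
$\frac{37 - 175}{94 + \frac{54 - 110}{56 - 97}} - - 10 \left(9 + k\right) = \frac{37 - 175}{94 + \frac{54 - 110}{56 - 97}} - - 10 \left(9 + 0\right) = - \frac{138}{94 - \frac{56}{-41}} - \left(-10\right) 9 = - \frac{138}{94 - - \frac{56}{41}} - -90 = - \frac{138}{94 + \frac{56}{41}} + 90 = - \frac{138}{\frac{3910}{41}} + 90 = \left(-138\right) \frac{41}{3910} + 90 = - \frac{123}{85} + 90 = \frac{7527}{85}$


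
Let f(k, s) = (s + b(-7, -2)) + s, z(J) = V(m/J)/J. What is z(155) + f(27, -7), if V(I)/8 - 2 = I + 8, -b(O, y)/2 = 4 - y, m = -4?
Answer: -612282/24025 ≈ -25.485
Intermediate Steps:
b(O, y) = -8 + 2*y (b(O, y) = -2*(4 - y) = -8 + 2*y)
V(I) = 80 + 8*I (V(I) = 16 + 8*(I + 8) = 16 + 8*(8 + I) = 16 + (64 + 8*I) = 80 + 8*I)
z(J) = (80 - 32/J)/J (z(J) = (80 + 8*(-4/J))/J = (80 - 32/J)/J)
f(k, s) = -12 + 2*s (f(k, s) = (s + (-8 + 2*(-2))) + s = (s + (-8 - 4)) + s = (s - 12) + s = (-12 + s) + s = -12 + 2*s)
z(155) + f(27, -7) = 16*(-2 + 5*155)/155² + (-12 + 2*(-7)) = 16*(1/24025)*(-2 + 775) + (-12 - 14) = 16*(1/24025)*773 - 26 = 12368/24025 - 26 = -612282/24025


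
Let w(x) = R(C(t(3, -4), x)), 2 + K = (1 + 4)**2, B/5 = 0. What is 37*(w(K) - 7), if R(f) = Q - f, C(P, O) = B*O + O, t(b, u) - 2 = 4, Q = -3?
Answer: -1221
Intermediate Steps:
B = 0 (B = 5*0 = 0)
t(b, u) = 6 (t(b, u) = 2 + 4 = 6)
K = 23 (K = -2 + (1 + 4)**2 = -2 + 5**2 = -2 + 25 = 23)
C(P, O) = O (C(P, O) = 0*O + O = 0 + O = O)
R(f) = -3 - f
w(x) = -3 - x
37*(w(K) - 7) = 37*((-3 - 1*23) - 7) = 37*((-3 - 23) - 7) = 37*(-26 - 7) = 37*(-33) = -1221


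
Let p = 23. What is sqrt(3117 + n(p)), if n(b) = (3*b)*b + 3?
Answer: 3*sqrt(523) ≈ 68.608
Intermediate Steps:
n(b) = 3 + 3*b**2 (n(b) = 3*b**2 + 3 = 3 + 3*b**2)
sqrt(3117 + n(p)) = sqrt(3117 + (3 + 3*23**2)) = sqrt(3117 + (3 + 3*529)) = sqrt(3117 + (3 + 1587)) = sqrt(3117 + 1590) = sqrt(4707) = 3*sqrt(523)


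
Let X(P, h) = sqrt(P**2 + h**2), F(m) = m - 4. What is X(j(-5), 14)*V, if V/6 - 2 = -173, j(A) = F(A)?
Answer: -1026*sqrt(277) ≈ -17076.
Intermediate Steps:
F(m) = -4 + m
j(A) = -4 + A
V = -1026 (V = 12 + 6*(-173) = 12 - 1038 = -1026)
X(j(-5), 14)*V = sqrt((-4 - 5)**2 + 14**2)*(-1026) = sqrt((-9)**2 + 196)*(-1026) = sqrt(81 + 196)*(-1026) = sqrt(277)*(-1026) = -1026*sqrt(277)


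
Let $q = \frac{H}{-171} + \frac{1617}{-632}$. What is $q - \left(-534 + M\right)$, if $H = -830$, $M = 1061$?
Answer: $- \frac{56705891}{108072} \approx -524.71$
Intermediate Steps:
$q = \frac{248053}{108072}$ ($q = - \frac{830}{-171} + \frac{1617}{-632} = \left(-830\right) \left(- \frac{1}{171}\right) + 1617 \left(- \frac{1}{632}\right) = \frac{830}{171} - \frac{1617}{632} = \frac{248053}{108072} \approx 2.2953$)
$q - \left(-534 + M\right) = \frac{248053}{108072} - \left(-534 + 1061\right) = \frac{248053}{108072} - 527 = - \frac{56705891}{108072}$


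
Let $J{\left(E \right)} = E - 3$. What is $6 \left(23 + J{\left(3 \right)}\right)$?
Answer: $138$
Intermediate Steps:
$J{\left(E \right)} = -3 + E$ ($J{\left(E \right)} = E - 3 = -3 + E$)
$6 \left(23 + J{\left(3 \right)}\right) = 6 \left(23 + \left(-3 + 3\right)\right) = 6 \left(23 + 0\right) = 6 \cdot 23 = 138$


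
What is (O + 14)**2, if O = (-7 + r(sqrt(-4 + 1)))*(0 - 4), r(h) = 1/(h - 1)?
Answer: 4*(-397*I + 483*sqrt(3))/(sqrt(3) - I) ≈ 1846.0 + 148.96*I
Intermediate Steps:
r(h) = 1/(-1 + h)
O = 28 - 4/(-1 + I*sqrt(3)) (O = (-7 + 1/(-1 + sqrt(-4 + 1)))*(0 - 4) = (-7 + 1/(-1 + sqrt(-3)))*(-4) = (-7 + 1/(-1 + I*sqrt(3)))*(-4) = 28 - 4/(-1 + I*sqrt(3)) ≈ 29.0 + 1.732*I)
(O + 14)**2 = (4*(7*sqrt(3) + 8*I)/(I + sqrt(3)) + 14)**2 = (14 + 4*(7*sqrt(3) + 8*I)/(I + sqrt(3)))**2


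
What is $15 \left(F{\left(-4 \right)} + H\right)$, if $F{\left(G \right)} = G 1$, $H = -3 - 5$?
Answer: $-180$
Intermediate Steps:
$H = -8$ ($H = -3 - 5 = -8$)
$F{\left(G \right)} = G$
$15 \left(F{\left(-4 \right)} + H\right) = 15 \left(-4 - 8\right) = 15 \left(-12\right) = -180$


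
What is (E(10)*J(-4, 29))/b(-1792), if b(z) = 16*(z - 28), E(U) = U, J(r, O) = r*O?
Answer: 29/728 ≈ 0.039835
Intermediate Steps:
J(r, O) = O*r
b(z) = -448 + 16*z (b(z) = 16*(-28 + z) = -448 + 16*z)
(E(10)*J(-4, 29))/b(-1792) = (10*(29*(-4)))/(-448 + 16*(-1792)) = (10*(-116))/(-448 - 28672) = -1160/(-29120) = -1160*(-1/29120) = 29/728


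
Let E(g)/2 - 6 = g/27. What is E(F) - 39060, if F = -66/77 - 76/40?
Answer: -36900553/945 ≈ -39048.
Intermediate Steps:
F = -193/70 (F = -66*1/77 - 76*1/40 = -6/7 - 19/10 = -193/70 ≈ -2.7571)
E(g) = 12 + 2*g/27 (E(g) = 12 + 2*(g/27) = 12 + 2*g/27)
E(F) - 39060 = (12 + (2/27)*(-193/70)) - 39060 = (12 - 193/945) - 39060 = 11147/945 - 39060 = -36900553/945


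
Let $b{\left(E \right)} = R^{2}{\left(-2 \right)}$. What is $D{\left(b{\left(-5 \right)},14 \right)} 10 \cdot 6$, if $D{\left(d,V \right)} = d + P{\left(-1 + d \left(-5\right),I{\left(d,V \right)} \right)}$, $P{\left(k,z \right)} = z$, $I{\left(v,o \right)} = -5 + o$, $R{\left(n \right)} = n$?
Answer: $780$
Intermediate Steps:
$b{\left(E \right)} = 4$ ($b{\left(E \right)} = \left(-2\right)^{2} = 4$)
$D{\left(d,V \right)} = -5 + V + d$ ($D{\left(d,V \right)} = d + \left(-5 + V\right) = -5 + V + d$)
$D{\left(b{\left(-5 \right)},14 \right)} 10 \cdot 6 = \left(-5 + 14 + 4\right) 10 \cdot 6 = 13 \cdot 60 = 780$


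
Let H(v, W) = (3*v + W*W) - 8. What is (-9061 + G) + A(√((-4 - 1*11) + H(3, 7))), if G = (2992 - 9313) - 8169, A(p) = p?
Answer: -23551 + √35 ≈ -23545.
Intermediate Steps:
H(v, W) = -8 + W² + 3*v (H(v, W) = (3*v + W²) - 8 = (W² + 3*v) - 8 = -8 + W² + 3*v)
G = -14490 (G = -6321 - 8169 = -14490)
(-9061 + G) + A(√((-4 - 1*11) + H(3, 7))) = (-9061 - 14490) + √((-4 - 1*11) + (-8 + 7² + 3*3)) = -23551 + √((-4 - 11) + (-8 + 49 + 9)) = -23551 + √(-15 + 50) = -23551 + √35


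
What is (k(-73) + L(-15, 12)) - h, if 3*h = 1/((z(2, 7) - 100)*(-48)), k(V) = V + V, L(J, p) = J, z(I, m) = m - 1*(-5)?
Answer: -2040193/12672 ≈ -161.00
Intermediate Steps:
z(I, m) = 5 + m (z(I, m) = m + 5 = 5 + m)
k(V) = 2*V
h = 1/12672 (h = 1/(3*((((5 + 7) - 100)*(-48)))) = 1/(3*(((12 - 100)*(-48)))) = 1/(3*((-88*(-48)))) = (⅓)/4224 = (⅓)*(1/4224) = 1/12672 ≈ 7.8914e-5)
(k(-73) + L(-15, 12)) - h = (2*(-73) - 15) - 1*1/12672 = (-146 - 15) - 1/12672 = -161 - 1/12672 = -2040193/12672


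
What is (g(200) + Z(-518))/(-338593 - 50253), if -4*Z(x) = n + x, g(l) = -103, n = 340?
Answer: 117/777692 ≈ 0.00015045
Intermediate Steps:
Z(x) = -85 - x/4 (Z(x) = -(340 + x)/4 = -85 - x/4)
(g(200) + Z(-518))/(-338593 - 50253) = (-103 + (-85 - ¼*(-518)))/(-338593 - 50253) = (-103 + (-85 + 259/2))/(-388846) = (-103 + 89/2)*(-1/388846) = -117/2*(-1/388846) = 117/777692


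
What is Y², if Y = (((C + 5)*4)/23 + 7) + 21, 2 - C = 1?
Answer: 446224/529 ≈ 843.52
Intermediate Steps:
C = 1 (C = 2 - 1*1 = 2 - 1 = 1)
Y = 668/23 (Y = (((1 + 5)*4)/23 + 7) + 21 = ((6*4)*(1/23) + 7) + 21 = (24*(1/23) + 7) + 21 = (24/23 + 7) + 21 = 185/23 + 21 = 668/23 ≈ 29.043)
Y² = (668/23)² = 446224/529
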